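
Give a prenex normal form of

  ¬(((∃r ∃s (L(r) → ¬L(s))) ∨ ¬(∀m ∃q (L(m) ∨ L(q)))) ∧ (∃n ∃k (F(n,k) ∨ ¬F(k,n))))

Eliminate → and ↔ using ¬ and ∨.
  ¬(((∃r ∃s (¬L(r) ∨ ¬L(s))) ∨ ¬(∀m ∃q (L(m) ∨ L(q)))) ∧ (∃n ∃k (F(n,k) ∨ ¬F(k,n))))
Push ¬ through the quantifiers and connectives to reach negation normal form:
  (∀r ∀s (L(r) ∧ L(s))) ∧ (∀m ∃q (L(m) ∨ L(q))) ∨ (∀n ∀k (¬F(n,k) ∧ F(k,n)))
Extract every quantifier outward, since the variables are now distinct and don't occur free across branches:
  ∀r ∀s ∀m ∃q ∀n ∀k (L(r) ∧ L(s) ∧ (L(m) ∨ L(q)) ∨ ¬F(n,k) ∧ F(k,n))

∀r ∀s ∀m ∃q ∀n ∀k (L(r) ∧ L(s) ∧ (L(m) ∨ L(q)) ∨ ¬F(n,k) ∧ F(k,n))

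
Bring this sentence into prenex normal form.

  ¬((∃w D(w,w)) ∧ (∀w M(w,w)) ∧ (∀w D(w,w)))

∀w ∃r ∃y (¬D(w,w) ∨ ¬M(r,r) ∨ ¬D(y,y))

Push ¬ through the quantifiers and connectives to reach negation normal form:
  (∀w ¬D(w,w)) ∨ (∃w ¬M(w,w)) ∨ (∃w ¬D(w,w))
Rename bound variables to avoid capture: w↦r, w↦y.
  (∀w ¬D(w,w)) ∨ (∃r ¬M(r,r)) ∨ (∃y ¬D(y,y))
Pull the quantifiers to the front (each side's bound variable is not free in the other side):
  ∀w ∃r ∃y (¬D(w,w) ∨ ¬M(r,r) ∨ ¬D(y,y))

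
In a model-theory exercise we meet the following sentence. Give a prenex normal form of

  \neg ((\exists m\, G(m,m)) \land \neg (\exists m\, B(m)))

Move each ¬ inward, flipping quantifiers it crosses:
  (\forall m\, \neg G(m,m)) \lor (\exists m\, B(m))
Rename bound variables to avoid capture: m↦a.
  (\forall m\, \neg G(m,m)) \lor (\exists a\, B(a))
Finally move all quantifiers to the prefix:
  \forall m\, \exists a\, (\neg G(m,m) \lor B(a))

\forall m\, \exists a\, (\neg G(m,m) \lor B(a))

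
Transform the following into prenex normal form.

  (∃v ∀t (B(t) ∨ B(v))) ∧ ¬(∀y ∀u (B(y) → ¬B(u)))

Eliminate → and ↔ using ¬ and ∨.
  (∃v ∀t (B(t) ∨ B(v))) ∧ ¬(∀y ∀u (¬B(y) ∨ ¬B(u)))
Push ¬ through the quantifiers and connectives to reach negation normal form:
  (∃v ∀t (B(t) ∨ B(v))) ∧ (∃y ∃u (B(y) ∧ B(u)))
All bound variables are already distinct, so no renaming is needed.
Pull the quantifiers to the front (each side's bound variable is not free in the other side):
  ∃v ∀t ∃y ∃u ((B(t) ∨ B(v)) ∧ B(y) ∧ B(u))

∃v ∀t ∃y ∃u ((B(t) ∨ B(v)) ∧ B(y) ∧ B(u))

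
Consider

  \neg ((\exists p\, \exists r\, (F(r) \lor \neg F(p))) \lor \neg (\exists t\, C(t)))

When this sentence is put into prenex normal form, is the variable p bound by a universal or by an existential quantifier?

Push ¬ through the quantifiers and connectives to reach negation normal form:
  (\forall p\, \forall r\, (\neg F(r) \land F(p))) \land (\exists t\, C(t))
All bound variables are already distinct, so no renaming is needed.
Extract every quantifier outward, since the variables are now distinct and don't occur free across branches:
  \forall p\, \forall r\, \exists t\, (\neg F(r) \land F(p) \land C(t))
The quantifier \exists p sits under an odd number of negations, so it flips to \forall p.

universal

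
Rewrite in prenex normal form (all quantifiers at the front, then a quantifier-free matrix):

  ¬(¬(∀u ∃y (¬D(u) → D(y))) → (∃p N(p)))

∃u ∀y ∀p (¬D(u) ∧ ¬D(y) ∧ ¬N(p))

First replace A → B with ¬A ∨ B.
  ¬(¬¬(∀u ∃y (¬¬D(u) ∨ D(y))) ∨ (∃p N(p)))
Drive negations inward (¬∀x A ≡ ∃x ¬A, ¬∃x A ≡ ∀x ¬A, De Morgan for ∧/∨):
  (∃u ∀y (¬D(u) ∧ ¬D(y))) ∧ (∀p ¬N(p))
Pull the quantifiers to the front (each side's bound variable is not free in the other side):
  ∃u ∀y ∀p (¬D(u) ∧ ¬D(y) ∧ ¬N(p))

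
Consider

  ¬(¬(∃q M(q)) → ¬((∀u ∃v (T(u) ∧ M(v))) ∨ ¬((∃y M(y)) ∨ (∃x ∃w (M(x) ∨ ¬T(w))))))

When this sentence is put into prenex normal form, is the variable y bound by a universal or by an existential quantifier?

Eliminate → and ↔ using ¬ and ∨.
  ¬(¬¬(∃q M(q)) ∨ ¬((∀u ∃v (T(u) ∧ M(v))) ∨ ¬((∃y M(y)) ∨ (∃x ∃w (M(x) ∨ ¬T(w))))))
Drive negations inward (¬∀x A ≡ ∃x ¬A, ¬∃x A ≡ ∀x ¬A, De Morgan for ∧/∨):
  (∀q ¬M(q)) ∧ ((∀u ∃v (T(u) ∧ M(v))) ∨ (∀y ¬M(y)) ∧ (∀x ∀w (¬M(x) ∧ T(w))))
All bound variables are already distinct, so no renaming is needed.
Extract every quantifier outward, since the variables are now distinct and don't occur free across branches:
  ∀q ∀u ∃v ∀y ∀x ∀w (¬M(q) ∧ (T(u) ∧ M(v) ∨ ¬M(y) ∧ ¬M(x) ∧ T(w)))
The quantifier ∃y sits under an odd number of negations (counting the antecedent side of each →), so it flips to ∀y.

universal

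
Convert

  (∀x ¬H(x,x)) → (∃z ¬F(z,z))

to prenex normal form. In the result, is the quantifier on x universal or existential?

Rewrite implications/biconditionals: A → B as ¬A ∨ B.
  ¬(∀x ¬H(x,x)) ∨ (∃z ¬F(z,z))
Move each ¬ inward, flipping quantifiers it crosses:
  (∃x H(x,x)) ∨ (∃z ¬F(z,z))
All bound variables are already distinct, so no renaming is needed.
Extract every quantifier outward, since the variables are now distinct and don't occur free across branches:
  ∃x ∃z (H(x,x) ∨ ¬F(z,z))
The quantifier ∀x sits under an odd number of negations (counting the antecedent side of each →), so it flips to ∃x.

existential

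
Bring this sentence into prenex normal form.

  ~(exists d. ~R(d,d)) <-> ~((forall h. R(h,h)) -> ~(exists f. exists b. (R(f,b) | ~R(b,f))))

First replace A → B with ¬A ∨ B; A ↔ B as (¬A ∨ B) ∧ (¬B ∨ A).
  (~~(exists d. ~R(d,d)) | ~(~(forall h. R(h,h)) | ~(exists f. exists b. (R(f,b) | ~R(b,f))))) & (~~(~(forall h. R(h,h)) | ~(exists f. exists b. (R(f,b) | ~R(b,f)))) | ~(exists d. ~R(d,d)))
Drive negations inward (¬∀x A ≡ ∃x ¬A, ¬∃x A ≡ ∀x ¬A, De Morgan for ∧/∨):
  ((exists d. ~R(d,d)) | (forall h. R(h,h)) & (exists f. exists b. (R(f,b) | ~R(b,f)))) & ((exists h. ~R(h,h)) | (forall f. forall b. (~R(f,b) & R(b,f))) | (forall d. R(d,d)))
Standardize variables apart so no two quantifiers bind the same name: h↦y, f↦a, b↦c, d↦x.
  ((exists d. ~R(d,d)) | (forall h. R(h,h)) & (exists f. exists b. (R(f,b) | ~R(b,f)))) & ((exists y. ~R(y,y)) | (forall a. forall c. (~R(a,c) & R(c,a))) | (forall x. R(x,x)))
Finally move all quantifiers to the prefix:
  exists d. forall h. exists f. exists b. exists y. forall a. forall c. forall x. ((~R(d,d) | R(h,h) & (R(f,b) | ~R(b,f))) & (~R(y,y) | ~R(a,c) & R(c,a) | R(x,x)))

exists d. forall h. exists f. exists b. exists y. forall a. forall c. forall x. ((~R(d,d) | R(h,h) & (R(f,b) | ~R(b,f))) & (~R(y,y) | ~R(a,c) & R(c,a) | R(x,x)))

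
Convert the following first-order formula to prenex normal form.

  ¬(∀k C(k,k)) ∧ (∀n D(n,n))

Drive negations inward (¬∀x A ≡ ∃x ¬A, ¬∃x A ≡ ∀x ¬A, De Morgan for ∧/∨):
  (∃k ¬C(k,k)) ∧ (∀n D(n,n))
All bound variables are already distinct, so no renaming is needed.
Finally move all quantifiers to the prefix:
  ∃k ∀n (¬C(k,k) ∧ D(n,n))

∃k ∀n (¬C(k,k) ∧ D(n,n))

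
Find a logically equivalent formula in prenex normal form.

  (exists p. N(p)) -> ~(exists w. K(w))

Rewrite implications/biconditionals: A → B as ¬A ∨ B.
  ~(exists p. N(p)) | ~(exists w. K(w))
Drive negations inward (¬∀x A ≡ ∃x ¬A, ¬∃x A ≡ ∀x ¬A, De Morgan for ∧/∨):
  (forall p. ~N(p)) | (forall w. ~K(w))
All bound variables are already distinct, so no renaming is needed.
Extract every quantifier outward, since the variables are now distinct and don't occur free across branches:
  forall p. forall w. (~N(p) | ~K(w))

forall p. forall w. (~N(p) | ~K(w))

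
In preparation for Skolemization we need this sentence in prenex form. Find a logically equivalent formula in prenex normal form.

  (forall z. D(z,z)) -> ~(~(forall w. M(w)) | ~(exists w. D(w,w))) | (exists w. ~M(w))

Rewrite implications/biconditionals: A → B as ¬A ∨ B.
  ~(forall z. D(z,z)) | ~(~(forall w. M(w)) | ~(exists w. D(w,w))) | (exists w. ~M(w))
Move each ¬ inward, flipping quantifiers it crosses:
  (exists z. ~D(z,z)) | (forall w. M(w)) & (exists w. D(w,w)) | (exists w. ~M(w))
Rename bound variables to avoid capture: w↦v, w↦s.
  (exists z. ~D(z,z)) | (forall w. M(w)) & (exists v. D(v,v)) | (exists s. ~M(s))
Finally move all quantifiers to the prefix:
  exists z. forall w. exists v. exists s. (~D(z,z) | M(w) & D(v,v) | ~M(s))

exists z. forall w. exists v. exists s. (~D(z,z) | M(w) & D(v,v) | ~M(s))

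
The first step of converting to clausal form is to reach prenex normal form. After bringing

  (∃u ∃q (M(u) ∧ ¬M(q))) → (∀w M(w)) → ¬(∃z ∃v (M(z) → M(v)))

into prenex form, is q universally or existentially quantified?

universal

First replace A → B with ¬A ∨ B.
  ¬(∃u ∃q (M(u) ∧ ¬M(q))) ∨ ¬(∀w M(w)) ∨ ¬(∃z ∃v (¬M(z) ∨ M(v)))
Move each ¬ inward, flipping quantifiers it crosses:
  (∀u ∀q (¬M(u) ∨ M(q))) ∨ (∃w ¬M(w)) ∨ (∀z ∀v (M(z) ∧ ¬M(v)))
Extract every quantifier outward, since the variables are now distinct and don't occur free across branches:
  ∀u ∀q ∃w ∀z ∀v (¬M(u) ∨ M(q) ∨ ¬M(w) ∨ M(z) ∧ ¬M(v))
The quantifier ∃q sits under an odd number of negations (counting the antecedent side of each →), so it flips to ∀q.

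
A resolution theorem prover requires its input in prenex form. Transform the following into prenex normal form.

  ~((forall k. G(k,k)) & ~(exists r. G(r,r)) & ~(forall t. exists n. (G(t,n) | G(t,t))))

Move each ¬ inward, flipping quantifiers it crosses:
  (exists k. ~G(k,k)) | (exists r. G(r,r)) | (forall t. exists n. (G(t,n) | G(t,t)))
Pull the quantifiers to the front (each side's bound variable is not free in the other side):
  exists k. exists r. forall t. exists n. (~G(k,k) | G(r,r) | G(t,n) | G(t,t))

exists k. exists r. forall t. exists n. (~G(k,k) | G(r,r) | G(t,n) | G(t,t))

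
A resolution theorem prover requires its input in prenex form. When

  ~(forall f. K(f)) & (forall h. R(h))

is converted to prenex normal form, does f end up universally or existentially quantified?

Push ¬ through the quantifiers and connectives to reach negation normal form:
  (exists f. ~K(f)) & (forall h. R(h))
Pull the quantifiers to the front (each side's bound variable is not free in the other side):
  exists f. forall h. (~K(f) & R(h))
The quantifier forall f sits under an odd number of negations, so it flips to exists f.

existential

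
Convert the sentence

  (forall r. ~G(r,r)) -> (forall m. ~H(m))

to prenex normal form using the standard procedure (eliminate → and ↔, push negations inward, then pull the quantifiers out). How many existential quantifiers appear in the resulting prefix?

First replace A → B with ¬A ∨ B.
  ~(forall r. ~G(r,r)) | (forall m. ~H(m))
Push ¬ through the quantifiers and connectives to reach negation normal form:
  (exists r. G(r,r)) | (forall m. ~H(m))
Finally move all quantifiers to the prefix:
  exists r. forall m. (G(r,r) | ~H(m))
The prefix is exists r forall m: 1 universal, 1 existential.

1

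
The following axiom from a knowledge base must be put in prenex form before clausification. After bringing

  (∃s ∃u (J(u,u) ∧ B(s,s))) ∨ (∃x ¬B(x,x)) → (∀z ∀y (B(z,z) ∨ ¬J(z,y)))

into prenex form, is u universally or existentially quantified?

universal

First replace A → B with ¬A ∨ B.
  ¬((∃s ∃u (J(u,u) ∧ B(s,s))) ∨ (∃x ¬B(x,x))) ∨ (∀z ∀y (B(z,z) ∨ ¬J(z,y)))
Drive negations inward (¬∀x A ≡ ∃x ¬A, ¬∃x A ≡ ∀x ¬A, De Morgan for ∧/∨):
  (∀s ∀u (¬J(u,u) ∨ ¬B(s,s))) ∧ (∀x B(x,x)) ∨ (∀z ∀y (B(z,z) ∨ ¬J(z,y)))
Finally move all quantifiers to the prefix:
  ∀s ∀u ∀x ∀z ∀y ((¬J(u,u) ∨ ¬B(s,s)) ∧ B(x,x) ∨ B(z,z) ∨ ¬J(z,y))
The quantifier ∃u sits under an odd number of negations (counting the antecedent side of each →), so it flips to ∀u.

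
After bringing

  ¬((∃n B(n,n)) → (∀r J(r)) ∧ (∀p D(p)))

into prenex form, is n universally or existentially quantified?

existential

Rewrite implications/biconditionals: A → B as ¬A ∨ B.
  ¬(¬(∃n B(n,n)) ∨ (∀r J(r)) ∧ (∀p D(p)))
Push ¬ through the quantifiers and connectives to reach negation normal form:
  (∃n B(n,n)) ∧ ((∃r ¬J(r)) ∨ (∃p ¬D(p)))
Extract every quantifier outward, since the variables are now distinct and don't occur free across branches:
  ∃n ∃r ∃p (B(n,n) ∧ (¬J(r) ∨ ¬D(p)))
The quantifier ∃n sits under an even number of negations (counting the antecedent side of each →), so it remains existential.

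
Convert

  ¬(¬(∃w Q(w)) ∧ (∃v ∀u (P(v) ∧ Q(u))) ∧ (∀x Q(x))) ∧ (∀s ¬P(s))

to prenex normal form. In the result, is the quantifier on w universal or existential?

existential

Push ¬ through the quantifiers and connectives to reach negation normal form:
  ((∃w Q(w)) ∨ (∀v ∃u (¬P(v) ∨ ¬Q(u))) ∨ (∃x ¬Q(x))) ∧ (∀s ¬P(s))
All bound variables are already distinct, so no renaming is needed.
Finally move all quantifiers to the prefix:
  ∃w ∀v ∃u ∃x ∀s ((Q(w) ∨ ¬P(v) ∨ ¬Q(u) ∨ ¬Q(x)) ∧ ¬P(s))
The quantifier ∃w sits under an even number of negations, so it remains existential.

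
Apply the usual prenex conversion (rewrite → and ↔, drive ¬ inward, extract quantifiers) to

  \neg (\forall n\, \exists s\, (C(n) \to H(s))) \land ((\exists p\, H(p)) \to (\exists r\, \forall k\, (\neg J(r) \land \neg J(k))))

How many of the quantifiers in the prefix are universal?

First replace A → B with ¬A ∨ B.
  \neg (\forall n\, \exists s\, (\neg C(n) \lor H(s))) \land (\neg (\exists p\, H(p)) \lor (\exists r\, \forall k\, (\neg J(r) \land \neg J(k))))
Drive negations inward (¬∀x A ≡ ∃x ¬A, ¬∃x A ≡ ∀x ¬A, De Morgan for ∧/∨):
  (\exists n\, \forall s\, (C(n) \land \neg H(s))) \land ((\forall p\, \neg H(p)) \lor (\exists r\, \forall k\, (\neg J(r) \land \neg J(k))))
All bound variables are already distinct, so no renaming is needed.
Pull the quantifiers to the front (each side's bound variable is not free in the other side):
  \exists n\, \forall s\, \forall p\, \exists r\, \forall k\, (C(n) \land \neg H(s) \land (\neg H(p) \lor \neg J(r) \land \neg J(k)))
The prefix is \exists n \forall s \forall p \exists r \forall k: 3 universal, 2 existential.

3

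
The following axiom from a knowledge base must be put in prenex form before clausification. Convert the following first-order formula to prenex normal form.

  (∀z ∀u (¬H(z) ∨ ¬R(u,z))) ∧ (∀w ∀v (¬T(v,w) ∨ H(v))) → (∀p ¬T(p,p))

First replace A → B with ¬A ∨ B.
  ¬((∀z ∀u (¬H(z) ∨ ¬R(u,z))) ∧ (∀w ∀v (¬T(v,w) ∨ H(v)))) ∨ (∀p ¬T(p,p))
Move each ¬ inward, flipping quantifiers it crosses:
  (∃z ∃u (H(z) ∧ R(u,z))) ∨ (∃w ∃v (T(v,w) ∧ ¬H(v))) ∨ (∀p ¬T(p,p))
All bound variables are already distinct, so no renaming is needed.
Finally move all quantifiers to the prefix:
  ∃z ∃u ∃w ∃v ∀p (H(z) ∧ R(u,z) ∨ T(v,w) ∧ ¬H(v) ∨ ¬T(p,p))

∃z ∃u ∃w ∃v ∀p (H(z) ∧ R(u,z) ∨ T(v,w) ∧ ¬H(v) ∨ ¬T(p,p))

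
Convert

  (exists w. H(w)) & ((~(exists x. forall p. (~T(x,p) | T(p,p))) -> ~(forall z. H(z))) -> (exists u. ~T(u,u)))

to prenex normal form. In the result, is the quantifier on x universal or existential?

Eliminate → and ↔ using ¬ and ∨.
  (exists w. H(w)) & (~(~~(exists x. forall p. (~T(x,p) | T(p,p))) | ~(forall z. H(z))) | (exists u. ~T(u,u)))
Move each ¬ inward, flipping quantifiers it crosses:
  (exists w. H(w)) & ((forall x. exists p. (T(x,p) & ~T(p,p))) & (forall z. H(z)) | (exists u. ~T(u,u)))
Finally move all quantifiers to the prefix:
  exists w. forall x. exists p. forall z. exists u. (H(w) & (T(x,p) & ~T(p,p) & H(z) | ~T(u,u)))
The quantifier exists x sits under an odd number of negations (counting the antecedent side of each →), so it flips to forall x.

universal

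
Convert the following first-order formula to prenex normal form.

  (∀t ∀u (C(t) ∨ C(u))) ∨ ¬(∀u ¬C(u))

∀t ∀u ∃x (C(t) ∨ C(u) ∨ C(x))

Drive negations inward (¬∀x A ≡ ∃x ¬A, ¬∃x A ≡ ∀x ¬A, De Morgan for ∧/∨):
  (∀t ∀u (C(t) ∨ C(u))) ∨ (∃u C(u))
Give each quantifier a distinct variable: u↦x.
  (∀t ∀u (C(t) ∨ C(u))) ∨ (∃x C(x))
Pull the quantifiers to the front (each side's bound variable is not free in the other side):
  ∀t ∀u ∃x (C(t) ∨ C(u) ∨ C(x))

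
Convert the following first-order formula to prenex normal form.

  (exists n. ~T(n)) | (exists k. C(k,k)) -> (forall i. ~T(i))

Eliminate → and ↔ using ¬ and ∨.
  ~((exists n. ~T(n)) | (exists k. C(k,k))) | (forall i. ~T(i))
Drive negations inward (¬∀x A ≡ ∃x ¬A, ¬∃x A ≡ ∀x ¬A, De Morgan for ∧/∨):
  (forall n. T(n)) & (forall k. ~C(k,k)) | (forall i. ~T(i))
Pull the quantifiers to the front (each side's bound variable is not free in the other side):
  forall n. forall k. forall i. (T(n) & ~C(k,k) | ~T(i))

forall n. forall k. forall i. (T(n) & ~C(k,k) | ~T(i))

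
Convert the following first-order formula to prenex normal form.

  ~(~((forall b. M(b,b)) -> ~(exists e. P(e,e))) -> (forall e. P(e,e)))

First replace A → B with ¬A ∨ B.
  ~(~~(~(forall b. M(b,b)) | ~(exists e. P(e,e))) | (forall e. P(e,e)))
Move each ¬ inward, flipping quantifiers it crosses:
  (forall b. M(b,b)) & (exists e. P(e,e)) & (exists e. ~P(e,e))
Give each quantifier a distinct variable: e↦t.
  (forall b. M(b,b)) & (exists e. P(e,e)) & (exists t. ~P(t,t))
Pull the quantifiers to the front (each side's bound variable is not free in the other side):
  forall b. exists e. exists t. (M(b,b) & P(e,e) & ~P(t,t))

forall b. exists e. exists t. (M(b,b) & P(e,e) & ~P(t,t))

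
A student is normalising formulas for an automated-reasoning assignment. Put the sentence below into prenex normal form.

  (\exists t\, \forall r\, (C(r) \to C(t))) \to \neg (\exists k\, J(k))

First replace A → B with ¬A ∨ B.
  \neg (\exists t\, \forall r\, (\neg C(r) \lor C(t))) \lor \neg (\exists k\, J(k))
Drive negations inward (¬∀x A ≡ ∃x ¬A, ¬∃x A ≡ ∀x ¬A, De Morgan for ∧/∨):
  (\forall t\, \exists r\, (C(r) \land \neg C(t))) \lor (\forall k\, \neg J(k))
Extract every quantifier outward, since the variables are now distinct and don't occur free across branches:
  \forall t\, \exists r\, \forall k\, (C(r) \land \neg C(t) \lor \neg J(k))

\forall t\, \exists r\, \forall k\, (C(r) \land \neg C(t) \lor \neg J(k))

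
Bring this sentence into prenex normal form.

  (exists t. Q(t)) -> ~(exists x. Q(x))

First replace A → B with ¬A ∨ B.
  ~(exists t. Q(t)) | ~(exists x. Q(x))
Push ¬ through the quantifiers and connectives to reach negation normal form:
  (forall t. ~Q(t)) | (forall x. ~Q(x))
Extract every quantifier outward, since the variables are now distinct and don't occur free across branches:
  forall t. forall x. (~Q(t) | ~Q(x))

forall t. forall x. (~Q(t) | ~Q(x))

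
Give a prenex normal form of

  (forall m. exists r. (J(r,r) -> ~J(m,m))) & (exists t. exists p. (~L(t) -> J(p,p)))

Rewrite implications/biconditionals: A → B as ¬A ∨ B.
  (forall m. exists r. (~J(r,r) | ~J(m,m))) & (exists t. exists p. (~~L(t) | J(p,p)))
Push ¬ through the quantifiers and connectives to reach negation normal form:
  (forall m. exists r. (~J(r,r) | ~J(m,m))) & (exists t. exists p. (L(t) | J(p,p)))
Pull the quantifiers to the front (each side's bound variable is not free in the other side):
  forall m. exists r. exists t. exists p. ((~J(r,r) | ~J(m,m)) & (L(t) | J(p,p)))

forall m. exists r. exists t. exists p. ((~J(r,r) | ~J(m,m)) & (L(t) | J(p,p)))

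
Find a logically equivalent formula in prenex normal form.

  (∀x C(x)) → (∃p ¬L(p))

Eliminate → and ↔ using ¬ and ∨.
  ¬(∀x C(x)) ∨ (∃p ¬L(p))
Move each ¬ inward, flipping quantifiers it crosses:
  (∃x ¬C(x)) ∨ (∃p ¬L(p))
Pull the quantifiers to the front (each side's bound variable is not free in the other side):
  ∃x ∃p (¬C(x) ∨ ¬L(p))

∃x ∃p (¬C(x) ∨ ¬L(p))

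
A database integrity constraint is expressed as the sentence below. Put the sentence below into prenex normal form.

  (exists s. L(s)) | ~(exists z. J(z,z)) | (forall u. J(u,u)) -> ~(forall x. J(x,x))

forall s. exists z. exists u. exists x. (~L(s) & J(z,z) & ~J(u,u) | ~J(x,x))

Eliminate → and ↔ using ¬ and ∨.
  ~((exists s. L(s)) | ~(exists z. J(z,z)) | (forall u. J(u,u))) | ~(forall x. J(x,x))
Move each ¬ inward, flipping quantifiers it crosses:
  (forall s. ~L(s)) & (exists z. J(z,z)) & (exists u. ~J(u,u)) | (exists x. ~J(x,x))
All bound variables are already distinct, so no renaming is needed.
Extract every quantifier outward, since the variables are now distinct and don't occur free across branches:
  forall s. exists z. exists u. exists x. (~L(s) & J(z,z) & ~J(u,u) | ~J(x,x))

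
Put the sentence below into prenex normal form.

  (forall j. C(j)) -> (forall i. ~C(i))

exists j. forall i. (~C(j) | ~C(i))

Rewrite implications/biconditionals: A → B as ¬A ∨ B.
  ~(forall j. C(j)) | (forall i. ~C(i))
Move each ¬ inward, flipping quantifiers it crosses:
  (exists j. ~C(j)) | (forall i. ~C(i))
All bound variables are already distinct, so no renaming is needed.
Pull the quantifiers to the front (each side's bound variable is not free in the other side):
  exists j. forall i. (~C(j) | ~C(i))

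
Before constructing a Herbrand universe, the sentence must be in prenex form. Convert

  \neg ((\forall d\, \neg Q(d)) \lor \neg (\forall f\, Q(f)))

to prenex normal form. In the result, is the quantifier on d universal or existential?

Push ¬ through the quantifiers and connectives to reach negation normal form:
  (\exists d\, Q(d)) \land (\forall f\, Q(f))
All bound variables are already distinct, so no renaming is needed.
Finally move all quantifiers to the prefix:
  \exists d\, \forall f\, (Q(d) \land Q(f))
The quantifier \forall d sits under an odd number of negations, so it flips to \exists d.

existential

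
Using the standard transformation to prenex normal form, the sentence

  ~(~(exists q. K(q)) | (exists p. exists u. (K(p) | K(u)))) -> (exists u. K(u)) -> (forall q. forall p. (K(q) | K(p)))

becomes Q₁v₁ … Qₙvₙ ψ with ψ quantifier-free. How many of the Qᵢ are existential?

2

First replace A → B with ¬A ∨ B.
  ~~(~(exists q. K(q)) | (exists p. exists u. (K(p) | K(u)))) | ~(exists u. K(u)) | (forall q. forall p. (K(q) | K(p)))
Push ¬ through the quantifiers and connectives to reach negation normal form:
  (forall q. ~K(q)) | (exists p. exists u. (K(p) | K(u))) | (forall u. ~K(u)) | (forall q. forall p. (K(q) | K(p)))
Rename bound variables to avoid capture: u↦b, q↦z1, p↦y.
  (forall q. ~K(q)) | (exists p. exists u. (K(p) | K(u))) | (forall b. ~K(b)) | (forall z1. forall y. (K(z1) | K(y)))
Extract every quantifier outward, since the variables are now distinct and don't occur free across branches:
  forall q. exists p. exists u. forall b. forall z1. forall y. (~K(q) | K(p) | K(u) | ~K(b) | K(z1) | K(y))
The prefix is forall q exists p exists u forall b forall z1 forall y: 4 universal, 2 existential.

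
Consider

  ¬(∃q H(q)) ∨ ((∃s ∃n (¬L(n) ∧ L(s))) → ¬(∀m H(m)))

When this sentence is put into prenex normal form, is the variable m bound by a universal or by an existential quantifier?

First replace A → B with ¬A ∨ B.
  ¬(∃q H(q)) ∨ ¬(∃s ∃n (¬L(n) ∧ L(s))) ∨ ¬(∀m H(m))
Move each ¬ inward, flipping quantifiers it crosses:
  (∀q ¬H(q)) ∨ (∀s ∀n (L(n) ∨ ¬L(s))) ∨ (∃m ¬H(m))
All bound variables are already distinct, so no renaming is needed.
Extract every quantifier outward, since the variables are now distinct and don't occur free across branches:
  ∀q ∀s ∀n ∃m (¬H(q) ∨ L(n) ∨ ¬L(s) ∨ ¬H(m))
The quantifier ∀m sits under an odd number of negations (counting the antecedent side of each →), so it flips to ∃m.

existential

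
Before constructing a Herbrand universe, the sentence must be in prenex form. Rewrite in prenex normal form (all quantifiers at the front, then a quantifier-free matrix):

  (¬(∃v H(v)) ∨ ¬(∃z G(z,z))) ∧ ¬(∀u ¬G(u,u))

∀v ∀z ∃u ((¬H(v) ∨ ¬G(z,z)) ∧ G(u,u))

Push ¬ through the quantifiers and connectives to reach negation normal form:
  ((∀v ¬H(v)) ∨ (∀z ¬G(z,z))) ∧ (∃u G(u,u))
All bound variables are already distinct, so no renaming is needed.
Finally move all quantifiers to the prefix:
  ∀v ∀z ∃u ((¬H(v) ∨ ¬G(z,z)) ∧ G(u,u))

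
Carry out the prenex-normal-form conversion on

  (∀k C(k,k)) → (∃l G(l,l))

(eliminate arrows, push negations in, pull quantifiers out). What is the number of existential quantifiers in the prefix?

Rewrite implications/biconditionals: A → B as ¬A ∨ B.
  ¬(∀k C(k,k)) ∨ (∃l G(l,l))
Drive negations inward (¬∀x A ≡ ∃x ¬A, ¬∃x A ≡ ∀x ¬A, De Morgan for ∧/∨):
  (∃k ¬C(k,k)) ∨ (∃l G(l,l))
Pull the quantifiers to the front (each side's bound variable is not free in the other side):
  ∃k ∃l (¬C(k,k) ∨ G(l,l))
The prefix is ∃k ∃l: 0 universal, 2 existential.

2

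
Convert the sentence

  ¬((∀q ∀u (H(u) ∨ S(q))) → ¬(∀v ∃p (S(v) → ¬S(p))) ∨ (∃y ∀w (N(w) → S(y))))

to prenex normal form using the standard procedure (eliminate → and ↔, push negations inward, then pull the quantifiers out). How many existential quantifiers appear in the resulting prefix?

2

Rewrite implications/biconditionals: A → B as ¬A ∨ B.
  ¬(¬(∀q ∀u (H(u) ∨ S(q))) ∨ ¬(∀v ∃p (¬S(v) ∨ ¬S(p))) ∨ (∃y ∀w (¬N(w) ∨ S(y))))
Move each ¬ inward, flipping quantifiers it crosses:
  (∀q ∀u (H(u) ∨ S(q))) ∧ (∀v ∃p (¬S(v) ∨ ¬S(p))) ∧ (∀y ∃w (N(w) ∧ ¬S(y)))
All bound variables are already distinct, so no renaming is needed.
Finally move all quantifiers to the prefix:
  ∀q ∀u ∀v ∃p ∀y ∃w ((H(u) ∨ S(q)) ∧ (¬S(v) ∨ ¬S(p)) ∧ N(w) ∧ ¬S(y))
The prefix is ∀q ∀u ∀v ∃p ∀y ∃w: 4 universal, 2 existential.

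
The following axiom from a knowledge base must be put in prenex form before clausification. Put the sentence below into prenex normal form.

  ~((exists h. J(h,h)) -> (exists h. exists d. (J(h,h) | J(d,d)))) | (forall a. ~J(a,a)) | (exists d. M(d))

exists h. forall x1. forall d. forall a. exists r. (J(h,h) & ~J(x1,x1) & ~J(d,d) | ~J(a,a) | M(r))

Rewrite implications/biconditionals: A → B as ¬A ∨ B.
  ~(~(exists h. J(h,h)) | (exists h. exists d. (J(h,h) | J(d,d)))) | (forall a. ~J(a,a)) | (exists d. M(d))
Drive negations inward (¬∀x A ≡ ∃x ¬A, ¬∃x A ≡ ∀x ¬A, De Morgan for ∧/∨):
  (exists h. J(h,h)) & (forall h. forall d. (~J(h,h) & ~J(d,d))) | (forall a. ~J(a,a)) | (exists d. M(d))
Standardize variables apart so no two quantifiers bind the same name: h↦x1, d↦r.
  (exists h. J(h,h)) & (forall x1. forall d. (~J(x1,x1) & ~J(d,d))) | (forall a. ~J(a,a)) | (exists r. M(r))
Extract every quantifier outward, since the variables are now distinct and don't occur free across branches:
  exists h. forall x1. forall d. forall a. exists r. (J(h,h) & ~J(x1,x1) & ~J(d,d) | ~J(a,a) | M(r))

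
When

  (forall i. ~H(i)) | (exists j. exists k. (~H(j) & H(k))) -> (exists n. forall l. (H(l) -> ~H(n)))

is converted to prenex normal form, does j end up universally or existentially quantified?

Rewrite implications/biconditionals: A → B as ¬A ∨ B.
  ~((forall i. ~H(i)) | (exists j. exists k. (~H(j) & H(k)))) | (exists n. forall l. (~H(l) | ~H(n)))
Move each ¬ inward, flipping quantifiers it crosses:
  (exists i. H(i)) & (forall j. forall k. (H(j) | ~H(k))) | (exists n. forall l. (~H(l) | ~H(n)))
All bound variables are already distinct, so no renaming is needed.
Finally move all quantifiers to the prefix:
  exists i. forall j. forall k. exists n. forall l. (H(i) & (H(j) | ~H(k)) | ~H(l) | ~H(n))
The quantifier exists j sits under an odd number of negations (counting the antecedent side of each →), so it flips to forall j.

universal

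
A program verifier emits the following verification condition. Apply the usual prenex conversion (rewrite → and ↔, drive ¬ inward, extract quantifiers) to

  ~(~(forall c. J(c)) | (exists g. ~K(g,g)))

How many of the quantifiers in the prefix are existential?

Move each ¬ inward, flipping quantifiers it crosses:
  (forall c. J(c)) & (forall g. K(g,g))
Finally move all quantifiers to the prefix:
  forall c. forall g. (J(c) & K(g,g))
The prefix is forall c forall g: 2 universal, 0 existential.

0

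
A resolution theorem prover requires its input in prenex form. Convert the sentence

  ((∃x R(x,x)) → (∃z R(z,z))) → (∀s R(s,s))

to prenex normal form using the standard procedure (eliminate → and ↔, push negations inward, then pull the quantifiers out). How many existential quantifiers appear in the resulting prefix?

1

Eliminate → and ↔ using ¬ and ∨.
  ¬(¬(∃x R(x,x)) ∨ (∃z R(z,z))) ∨ (∀s R(s,s))
Move each ¬ inward, flipping quantifiers it crosses:
  (∃x R(x,x)) ∧ (∀z ¬R(z,z)) ∨ (∀s R(s,s))
Extract every quantifier outward, since the variables are now distinct and don't occur free across branches:
  ∃x ∀z ∀s (R(x,x) ∧ ¬R(z,z) ∨ R(s,s))
The prefix is ∃x ∀z ∀s: 2 universal, 1 existential.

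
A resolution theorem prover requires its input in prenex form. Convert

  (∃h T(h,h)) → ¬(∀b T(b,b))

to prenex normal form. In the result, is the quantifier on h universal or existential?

universal

First replace A → B with ¬A ∨ B.
  ¬(∃h T(h,h)) ∨ ¬(∀b T(b,b))
Move each ¬ inward, flipping quantifiers it crosses:
  (∀h ¬T(h,h)) ∨ (∃b ¬T(b,b))
Finally move all quantifiers to the prefix:
  ∀h ∃b (¬T(h,h) ∨ ¬T(b,b))
The quantifier ∃h sits under an odd number of negations (counting the antecedent side of each →), so it flips to ∀h.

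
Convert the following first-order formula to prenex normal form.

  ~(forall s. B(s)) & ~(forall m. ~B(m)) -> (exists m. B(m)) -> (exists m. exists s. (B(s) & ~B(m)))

forall s. forall m. forall c. exists v. exists w1. (B(s) | ~B(m) | ~B(c) | B(w1) & ~B(v))

First replace A → B with ¬A ∨ B.
  ~(~(forall s. B(s)) & ~(forall m. ~B(m))) | ~(exists m. B(m)) | (exists m. exists s. (B(s) & ~B(m)))
Drive negations inward (¬∀x A ≡ ∃x ¬A, ¬∃x A ≡ ∀x ¬A, De Morgan for ∧/∨):
  (forall s. B(s)) | (forall m. ~B(m)) | (forall m. ~B(m)) | (exists m. exists s. (B(s) & ~B(m)))
Standardize variables apart so no two quantifiers bind the same name: m↦c, m↦v, s↦w1.
  (forall s. B(s)) | (forall m. ~B(m)) | (forall c. ~B(c)) | (exists v. exists w1. (B(w1) & ~B(v)))
Pull the quantifiers to the front (each side's bound variable is not free in the other side):
  forall s. forall m. forall c. exists v. exists w1. (B(s) | ~B(m) | ~B(c) | B(w1) & ~B(v))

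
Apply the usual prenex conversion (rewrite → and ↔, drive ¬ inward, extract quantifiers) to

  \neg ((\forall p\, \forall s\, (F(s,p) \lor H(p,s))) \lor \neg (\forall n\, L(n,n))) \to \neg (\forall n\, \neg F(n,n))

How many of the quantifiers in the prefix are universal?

2

Rewrite implications/biconditionals: A → B as ¬A ∨ B.
  \neg \neg ((\forall p\, \forall s\, (F(s,p) \lor H(p,s))) \lor \neg (\forall n\, L(n,n))) \lor \neg (\forall n\, \neg F(n,n))
Push ¬ through the quantifiers and connectives to reach negation normal form:
  (\forall p\, \forall s\, (F(s,p) \lor H(p,s))) \lor (\exists n\, \neg L(n,n)) \lor (\exists n\, F(n,n))
Rename bound variables to avoid capture: n↦u.
  (\forall p\, \forall s\, (F(s,p) \lor H(p,s))) \lor (\exists n\, \neg L(n,n)) \lor (\exists u\, F(u,u))
Finally move all quantifiers to the prefix:
  \forall p\, \forall s\, \exists n\, \exists u\, (F(s,p) \lor H(p,s) \lor \neg L(n,n) \lor F(u,u))
The prefix is \forall p \forall s \exists n \exists u: 2 universal, 2 existential.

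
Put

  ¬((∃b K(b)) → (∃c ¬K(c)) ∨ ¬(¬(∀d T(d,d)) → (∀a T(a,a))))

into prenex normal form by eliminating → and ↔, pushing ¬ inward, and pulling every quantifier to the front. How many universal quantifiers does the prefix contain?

Eliminate → and ↔ using ¬ and ∨.
  ¬(¬(∃b K(b)) ∨ (∃c ¬K(c)) ∨ ¬(¬¬(∀d T(d,d)) ∨ (∀a T(a,a))))
Move each ¬ inward, flipping quantifiers it crosses:
  (∃b K(b)) ∧ (∀c K(c)) ∧ ((∀d T(d,d)) ∨ (∀a T(a,a)))
Finally move all quantifiers to the prefix:
  ∃b ∀c ∀d ∀a (K(b) ∧ K(c) ∧ (T(d,d) ∨ T(a,a)))
The prefix is ∃b ∀c ∀d ∀a: 3 universal, 1 existential.

3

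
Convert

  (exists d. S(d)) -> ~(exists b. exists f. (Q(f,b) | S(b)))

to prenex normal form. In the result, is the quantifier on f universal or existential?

universal

First replace A → B with ¬A ∨ B.
  ~(exists d. S(d)) | ~(exists b. exists f. (Q(f,b) | S(b)))
Move each ¬ inward, flipping quantifiers it crosses:
  (forall d. ~S(d)) | (forall b. forall f. (~Q(f,b) & ~S(b)))
Pull the quantifiers to the front (each side's bound variable is not free in the other side):
  forall d. forall b. forall f. (~S(d) | ~Q(f,b) & ~S(b))
The quantifier exists f sits under an odd number of negations (counting the antecedent side of each →), so it flips to forall f.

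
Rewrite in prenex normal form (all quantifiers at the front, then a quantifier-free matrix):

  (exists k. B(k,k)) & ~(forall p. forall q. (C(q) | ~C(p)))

exists k. exists p. exists q. (B(k,k) & ~C(q) & C(p))

Move each ¬ inward, flipping quantifiers it crosses:
  (exists k. B(k,k)) & (exists p. exists q. (~C(q) & C(p)))
Finally move all quantifiers to the prefix:
  exists k. exists p. exists q. (B(k,k) & ~C(q) & C(p))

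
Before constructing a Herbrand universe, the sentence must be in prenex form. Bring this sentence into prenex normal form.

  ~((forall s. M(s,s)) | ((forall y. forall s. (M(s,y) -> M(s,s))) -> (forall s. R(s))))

Eliminate → and ↔ using ¬ and ∨.
  ~((forall s. M(s,s)) | ~(forall y. forall s. (~M(s,y) | M(s,s))) | (forall s. R(s)))
Drive negations inward (¬∀x A ≡ ∃x ¬A, ¬∃x A ≡ ∀x ¬A, De Morgan for ∧/∨):
  (exists s. ~M(s,s)) & (forall y. forall s. (~M(s,y) | M(s,s))) & (exists s. ~R(s))
Give each quantifier a distinct variable: s↦v, s↦w.
  (exists s. ~M(s,s)) & (forall y. forall v. (~M(v,y) | M(v,v))) & (exists w. ~R(w))
Pull the quantifiers to the front (each side's bound variable is not free in the other side):
  exists s. forall y. forall v. exists w. (~M(s,s) & (~M(v,y) | M(v,v)) & ~R(w))

exists s. forall y. forall v. exists w. (~M(s,s) & (~M(v,y) | M(v,v)) & ~R(w))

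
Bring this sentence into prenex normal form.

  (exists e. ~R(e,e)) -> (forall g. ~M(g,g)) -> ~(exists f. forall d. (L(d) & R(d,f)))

forall e. exists g. forall f. exists d. (R(e,e) | M(g,g) | ~L(d) | ~R(d,f))

Eliminate → and ↔ using ¬ and ∨.
  ~(exists e. ~R(e,e)) | ~(forall g. ~M(g,g)) | ~(exists f. forall d. (L(d) & R(d,f)))
Push ¬ through the quantifiers and connectives to reach negation normal form:
  (forall e. R(e,e)) | (exists g. M(g,g)) | (forall f. exists d. (~L(d) | ~R(d,f)))
Extract every quantifier outward, since the variables are now distinct and don't occur free across branches:
  forall e. exists g. forall f. exists d. (R(e,e) | M(g,g) | ~L(d) | ~R(d,f))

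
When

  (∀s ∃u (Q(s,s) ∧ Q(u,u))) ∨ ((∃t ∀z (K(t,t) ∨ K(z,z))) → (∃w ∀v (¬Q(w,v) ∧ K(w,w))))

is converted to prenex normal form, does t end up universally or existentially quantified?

Eliminate → and ↔ using ¬ and ∨.
  (∀s ∃u (Q(s,s) ∧ Q(u,u))) ∨ ¬(∃t ∀z (K(t,t) ∨ K(z,z))) ∨ (∃w ∀v (¬Q(w,v) ∧ K(w,w)))
Push ¬ through the quantifiers and connectives to reach negation normal form:
  (∀s ∃u (Q(s,s) ∧ Q(u,u))) ∨ (∀t ∃z (¬K(t,t) ∧ ¬K(z,z))) ∨ (∃w ∀v (¬Q(w,v) ∧ K(w,w)))
Finally move all quantifiers to the prefix:
  ∀s ∃u ∀t ∃z ∃w ∀v (Q(s,s) ∧ Q(u,u) ∨ ¬K(t,t) ∧ ¬K(z,z) ∨ ¬Q(w,v) ∧ K(w,w))
The quantifier ∃t sits under an odd number of negations (counting the antecedent side of each →), so it flips to ∀t.

universal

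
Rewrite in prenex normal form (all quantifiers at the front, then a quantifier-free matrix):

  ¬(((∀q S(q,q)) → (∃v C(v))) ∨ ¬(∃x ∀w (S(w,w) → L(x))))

∀q ∀v ∃x ∀w (S(q,q) ∧ ¬C(v) ∧ (¬S(w,w) ∨ L(x)))

Rewrite implications/biconditionals: A → B as ¬A ∨ B.
  ¬(¬(∀q S(q,q)) ∨ (∃v C(v)) ∨ ¬(∃x ∀w (¬S(w,w) ∨ L(x))))
Push ¬ through the quantifiers and connectives to reach negation normal form:
  (∀q S(q,q)) ∧ (∀v ¬C(v)) ∧ (∃x ∀w (¬S(w,w) ∨ L(x)))
Extract every quantifier outward, since the variables are now distinct and don't occur free across branches:
  ∀q ∀v ∃x ∀w (S(q,q) ∧ ¬C(v) ∧ (¬S(w,w) ∨ L(x)))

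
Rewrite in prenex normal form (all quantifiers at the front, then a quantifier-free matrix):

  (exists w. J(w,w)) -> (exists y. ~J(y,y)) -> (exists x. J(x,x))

Rewrite implications/biconditionals: A → B as ¬A ∨ B.
  ~(exists w. J(w,w)) | ~(exists y. ~J(y,y)) | (exists x. J(x,x))
Push ¬ through the quantifiers and connectives to reach negation normal form:
  (forall w. ~J(w,w)) | (forall y. J(y,y)) | (exists x. J(x,x))
Extract every quantifier outward, since the variables are now distinct and don't occur free across branches:
  forall w. forall y. exists x. (~J(w,w) | J(y,y) | J(x,x))

forall w. forall y. exists x. (~J(w,w) | J(y,y) | J(x,x))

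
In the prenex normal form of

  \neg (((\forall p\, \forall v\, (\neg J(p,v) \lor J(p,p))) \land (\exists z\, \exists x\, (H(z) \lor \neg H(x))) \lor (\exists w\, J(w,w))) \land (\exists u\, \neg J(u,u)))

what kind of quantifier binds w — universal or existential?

universal

Move each ¬ inward, flipping quantifiers it crosses:
  ((\exists p\, \exists v\, (J(p,v) \land \neg J(p,p))) \lor (\forall z\, \forall x\, (\neg H(z) \land H(x)))) \land (\forall w\, \neg J(w,w)) \lor (\forall u\, J(u,u))
Pull the quantifiers to the front (each side's bound variable is not free in the other side):
  \exists p\, \exists v\, \forall z\, \forall x\, \forall w\, \forall u\, ((J(p,v) \land \neg J(p,p) \lor \neg H(z) \land H(x)) \land \neg J(w,w) \lor J(u,u))
The quantifier \exists w sits under an odd number of negations, so it flips to \forall w.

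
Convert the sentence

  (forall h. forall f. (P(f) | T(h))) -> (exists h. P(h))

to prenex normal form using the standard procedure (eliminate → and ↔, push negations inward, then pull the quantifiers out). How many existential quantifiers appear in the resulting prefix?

3

Eliminate → and ↔ using ¬ and ∨.
  ~(forall h. forall f. (P(f) | T(h))) | (exists h. P(h))
Move each ¬ inward, flipping quantifiers it crosses:
  (exists h. exists f. (~P(f) & ~T(h))) | (exists h. P(h))
Rename bound variables to avoid capture: h↦x1.
  (exists h. exists f. (~P(f) & ~T(h))) | (exists x1. P(x1))
Extract every quantifier outward, since the variables are now distinct and don't occur free across branches:
  exists h. exists f. exists x1. (~P(f) & ~T(h) | P(x1))
The prefix is exists h exists f exists x1: 0 universal, 3 existential.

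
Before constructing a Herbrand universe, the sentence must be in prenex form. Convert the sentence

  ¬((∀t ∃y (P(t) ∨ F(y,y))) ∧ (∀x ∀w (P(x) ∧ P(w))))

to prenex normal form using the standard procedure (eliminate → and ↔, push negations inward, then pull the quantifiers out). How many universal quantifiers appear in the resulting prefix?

1

Move each ¬ inward, flipping quantifiers it crosses:
  (∃t ∀y (¬P(t) ∧ ¬F(y,y))) ∨ (∃x ∃w (¬P(x) ∨ ¬P(w)))
All bound variables are already distinct, so no renaming is needed.
Finally move all quantifiers to the prefix:
  ∃t ∀y ∃x ∃w (¬P(t) ∧ ¬F(y,y) ∨ ¬P(x) ∨ ¬P(w))
The prefix is ∃t ∀y ∃x ∃w: 1 universal, 3 existential.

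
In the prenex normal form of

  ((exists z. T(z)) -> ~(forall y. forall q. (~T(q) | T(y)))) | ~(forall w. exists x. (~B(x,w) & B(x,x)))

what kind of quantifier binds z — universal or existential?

universal

First replace A → B with ¬A ∨ B.
  ~(exists z. T(z)) | ~(forall y. forall q. (~T(q) | T(y))) | ~(forall w. exists x. (~B(x,w) & B(x,x)))
Move each ¬ inward, flipping quantifiers it crosses:
  (forall z. ~T(z)) | (exists y. exists q. (T(q) & ~T(y))) | (exists w. forall x. (B(x,w) | ~B(x,x)))
All bound variables are already distinct, so no renaming is needed.
Extract every quantifier outward, since the variables are now distinct and don't occur free across branches:
  forall z. exists y. exists q. exists w. forall x. (~T(z) | T(q) & ~T(y) | B(x,w) | ~B(x,x))
The quantifier exists z sits under an odd number of negations (counting the antecedent side of each →), so it flips to forall z.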